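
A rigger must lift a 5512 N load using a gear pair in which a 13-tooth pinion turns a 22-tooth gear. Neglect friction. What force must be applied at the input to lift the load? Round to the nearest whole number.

Gear pair MA = 22/13 = 1.6923.
Effort = load / MA = 5512 / 1.6923 = 3257.1 N.

3257 N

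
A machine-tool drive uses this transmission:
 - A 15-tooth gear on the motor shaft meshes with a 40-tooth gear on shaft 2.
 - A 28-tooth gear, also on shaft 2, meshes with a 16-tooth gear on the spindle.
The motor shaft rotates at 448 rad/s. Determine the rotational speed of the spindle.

294 rad/s

the motor shaft → shaft 2 (gear mesh, 40/15): 448 ÷ 2.6667 = 168 rad/s
shaft 2 → the spindle (gear mesh, 16/28): 168 ÷ 0.57143 = 294 rad/s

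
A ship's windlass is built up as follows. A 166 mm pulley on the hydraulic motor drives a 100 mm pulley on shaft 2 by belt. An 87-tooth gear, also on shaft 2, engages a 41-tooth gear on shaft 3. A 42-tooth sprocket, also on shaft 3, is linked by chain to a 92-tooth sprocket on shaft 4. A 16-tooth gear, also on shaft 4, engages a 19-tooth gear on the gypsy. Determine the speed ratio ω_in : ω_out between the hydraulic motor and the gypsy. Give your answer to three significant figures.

0.738

Each stage contributes driven/driver: belt 100/166 = 0.60241, gear mesh 41/87 = 0.47126, chain 92/42 = 2.1905, gear mesh 19/16 = 1.1875.
Overall: 0.60241 × 0.47126 × 2.1905 × 1.1875 = 0.73846.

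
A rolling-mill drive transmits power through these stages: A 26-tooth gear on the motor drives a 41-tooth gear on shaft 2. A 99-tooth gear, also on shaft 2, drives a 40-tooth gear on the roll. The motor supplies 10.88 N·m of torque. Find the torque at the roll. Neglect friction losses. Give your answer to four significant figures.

Gear mesh: ratio = 41/26 = 1.5769; torque at shaft 2 = 10.88 × 1.5769 = 17.157 N·m.
Gear mesh: ratio = 40/99 = 0.40404; torque at the roll = 17.157 × 0.40404 = 6.9321 N·m.

6.932 N·m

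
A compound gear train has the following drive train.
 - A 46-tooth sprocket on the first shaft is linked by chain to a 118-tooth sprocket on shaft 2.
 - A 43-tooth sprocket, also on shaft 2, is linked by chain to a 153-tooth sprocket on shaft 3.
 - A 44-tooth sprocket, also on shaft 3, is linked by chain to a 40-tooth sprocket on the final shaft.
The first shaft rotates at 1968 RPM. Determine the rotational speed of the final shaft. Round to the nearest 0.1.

Chain: ratio = 118/46 = 2.5652, so shaft 2 turns at 1968 / 2.5652 = 767.19 RPM.
Chain: ratio = 153/43 = 3.5581, so shaft 3 turns at 767.19 / 3.5581 = 215.61 RPM.
Chain: ratio = 40/44 = 0.90909, so the final shaft turns at 215.61 / 0.90909 = 237.18 RPM.

237.2 RPM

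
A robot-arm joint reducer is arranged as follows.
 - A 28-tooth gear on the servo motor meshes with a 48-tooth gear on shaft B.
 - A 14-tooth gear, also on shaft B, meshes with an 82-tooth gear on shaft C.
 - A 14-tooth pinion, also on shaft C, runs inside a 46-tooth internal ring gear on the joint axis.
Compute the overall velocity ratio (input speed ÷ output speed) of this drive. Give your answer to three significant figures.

33.0

Each stage contributes driven/driver: gear mesh 48/28 = 1.7143, gear mesh 82/14 = 5.8571, internal gear 46/14 = 3.2857.
Overall: 1.7143 × 5.8571 × 3.2857 = 32.991.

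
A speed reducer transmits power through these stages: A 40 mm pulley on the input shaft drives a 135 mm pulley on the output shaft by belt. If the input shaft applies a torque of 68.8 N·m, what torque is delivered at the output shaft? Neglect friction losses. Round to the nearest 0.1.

232.2 N·m

belt 135/40 = 3.375 → τ = 68.8·3.375 = 232.2 N·m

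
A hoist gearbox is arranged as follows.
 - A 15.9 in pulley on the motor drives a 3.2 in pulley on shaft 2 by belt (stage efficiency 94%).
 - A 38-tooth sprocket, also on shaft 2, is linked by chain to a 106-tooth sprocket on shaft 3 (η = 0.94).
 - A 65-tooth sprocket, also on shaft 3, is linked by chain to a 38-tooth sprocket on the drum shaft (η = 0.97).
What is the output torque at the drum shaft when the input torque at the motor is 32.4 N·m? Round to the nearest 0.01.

After the belt (3.2/15.9): 32.4 × 0.20126 × 0.94 = 6.1295 N·m
After the chain (106/38): 6.1295 × 2.7895 × 0.94 = 16.072 N·m
After the chain (38/65): 16.072 × 0.58462 × 0.97 = 9.1142 N·m

9.11 N·m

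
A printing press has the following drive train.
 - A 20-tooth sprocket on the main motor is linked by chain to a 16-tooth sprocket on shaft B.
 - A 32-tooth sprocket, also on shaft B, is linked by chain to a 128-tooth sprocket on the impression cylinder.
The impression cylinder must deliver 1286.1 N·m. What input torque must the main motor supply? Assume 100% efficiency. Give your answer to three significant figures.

Overall ratio R = 0.8 × 4 = 3.2.
Input torque = output torque / R = 1286.1 / 3.2 = 401.91 N·m.

402 N·m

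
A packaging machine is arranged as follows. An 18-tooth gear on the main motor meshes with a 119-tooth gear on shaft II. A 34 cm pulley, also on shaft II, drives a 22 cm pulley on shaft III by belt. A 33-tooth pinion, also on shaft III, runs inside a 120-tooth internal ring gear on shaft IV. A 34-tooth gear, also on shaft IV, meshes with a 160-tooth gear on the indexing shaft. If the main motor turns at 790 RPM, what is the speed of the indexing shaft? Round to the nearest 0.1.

the main motor → shaft II (gear mesh, 119/18): 790 ÷ 6.6111 = 119.5 RPM
shaft II → shaft III (belt, 22/34): 119.5 ÷ 0.64706 = 184.68 RPM
shaft III → shaft IV (internal gear, 120/33): 184.68 ÷ 3.6364 = 50.786 RPM
shaft IV → the indexing shaft (gear mesh, 160/34): 50.786 ÷ 4.7059 = 10.792 RPM

10.8 RPM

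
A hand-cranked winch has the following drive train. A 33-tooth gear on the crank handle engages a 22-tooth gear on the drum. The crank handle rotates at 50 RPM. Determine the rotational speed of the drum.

the crank handle → the drum (gear mesh, 22/33): 50 ÷ 0.66667 = 75 RPM

75 RPM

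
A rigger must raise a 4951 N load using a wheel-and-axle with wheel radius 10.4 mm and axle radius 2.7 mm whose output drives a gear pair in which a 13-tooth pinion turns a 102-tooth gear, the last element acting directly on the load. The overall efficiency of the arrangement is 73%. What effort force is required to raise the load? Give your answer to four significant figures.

224.4 N

Wheel-and-axle MA = R/r = 10.4/2.7 = 3.8519.
Gear pair MA = 102/13 = 7.8462.
Combined ideal MA = 3.8519 × 7.8462 = 30.222.
Actual MA = 30.222 × 0.73 = 22.062.
Effort = load / actual MA = 4951 / 22.062 = 224.41 N.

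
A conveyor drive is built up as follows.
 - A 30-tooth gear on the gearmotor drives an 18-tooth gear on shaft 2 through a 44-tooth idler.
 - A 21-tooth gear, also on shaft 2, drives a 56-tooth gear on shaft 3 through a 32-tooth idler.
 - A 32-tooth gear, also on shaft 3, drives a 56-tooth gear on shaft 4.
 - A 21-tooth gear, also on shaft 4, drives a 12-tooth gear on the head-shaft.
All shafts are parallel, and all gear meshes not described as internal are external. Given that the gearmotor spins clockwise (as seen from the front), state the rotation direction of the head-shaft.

the gearmotor → shaft 2: driver → idler → driven is 2 external meshes, 2 reversals → CW.
shaft 2 → shaft 3: driver → idler → driven is 2 external meshes, 2 reversals → CW.
shaft 3 → shaft 4: external mesh, 1 reversal → CCW.
shaft 4 → the head-shaft: external mesh, 1 reversal → CW.
6 reversals in total — an even number — so the head-shaft turns the same way as the gearmotor.

clockwise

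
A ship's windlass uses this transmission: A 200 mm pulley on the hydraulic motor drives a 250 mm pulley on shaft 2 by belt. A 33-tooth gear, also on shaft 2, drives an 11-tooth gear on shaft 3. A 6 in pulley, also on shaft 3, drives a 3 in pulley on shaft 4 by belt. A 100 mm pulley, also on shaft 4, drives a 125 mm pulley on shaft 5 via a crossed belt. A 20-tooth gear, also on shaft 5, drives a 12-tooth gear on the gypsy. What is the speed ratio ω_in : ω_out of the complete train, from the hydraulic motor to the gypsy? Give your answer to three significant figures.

0.156

Each stage contributes driven/driver: belt 250/200 = 1.25, gear mesh 11/33 = 0.33333, belt 3/6 = 0.5, belt 125/100 = 1.25, gear mesh 12/20 = 0.6.
Overall: 1.25 × 0.33333 × 0.5 × 1.25 × 0.6 = 0.15625.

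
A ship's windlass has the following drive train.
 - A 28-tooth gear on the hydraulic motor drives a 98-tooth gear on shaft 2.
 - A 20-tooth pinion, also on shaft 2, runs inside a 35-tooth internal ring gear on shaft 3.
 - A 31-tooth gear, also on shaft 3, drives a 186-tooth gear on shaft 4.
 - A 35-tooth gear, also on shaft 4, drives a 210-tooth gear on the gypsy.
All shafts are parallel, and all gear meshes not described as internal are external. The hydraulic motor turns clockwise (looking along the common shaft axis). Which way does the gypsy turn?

anticlockwise

the hydraulic motor → shaft 2: external mesh, 1 reversal → CCW.
shaft 2 → shaft 3: internal mesh, same direction → CCW.
shaft 3 → shaft 4: external mesh, 1 reversal → CW.
shaft 4 → the gypsy: external mesh, 1 reversal → CCW.
3 reversals in total — an odd number — so the gypsy turns opposite to the hydraulic motor.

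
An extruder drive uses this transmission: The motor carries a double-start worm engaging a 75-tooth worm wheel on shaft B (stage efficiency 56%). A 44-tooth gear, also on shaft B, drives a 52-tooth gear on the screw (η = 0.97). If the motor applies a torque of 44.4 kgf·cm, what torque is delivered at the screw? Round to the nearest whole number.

worm 75/2 = 37.5 → τ = 44.4·37.5·0.56 = 932.4 kgf·cm
gear mesh 52/44 = 1.1818 → τ = 932.4·1.1818·0.97 = 1068.9 kgf·cm

1069 kgf·cm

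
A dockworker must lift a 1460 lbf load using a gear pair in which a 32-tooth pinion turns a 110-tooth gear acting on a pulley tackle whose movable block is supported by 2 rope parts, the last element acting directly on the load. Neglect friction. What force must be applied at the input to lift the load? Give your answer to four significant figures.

Gear pair MA = 110/32 = 3.4375.
Block-and-tackle MA = number of supporting rope parts = 2.
Combined ideal MA = 3.4375 × 2 = 6.875.
Effort = load / MA = 1460 / 6.875 = 212.36 lbf.

212.4 lbf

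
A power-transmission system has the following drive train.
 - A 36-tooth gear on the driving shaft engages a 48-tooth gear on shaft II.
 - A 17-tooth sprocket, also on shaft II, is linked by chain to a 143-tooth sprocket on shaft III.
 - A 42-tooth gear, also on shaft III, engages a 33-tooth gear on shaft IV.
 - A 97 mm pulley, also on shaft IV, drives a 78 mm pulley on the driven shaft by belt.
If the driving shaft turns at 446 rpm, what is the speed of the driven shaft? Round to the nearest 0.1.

Gear mesh: ratio = 48/36 = 1.3333, so shaft II turns at 446 / 1.3333 = 334.5 rpm.
Chain: ratio = 143/17 = 8.4118, so shaft III turns at 334.5 / 8.4118 = 39.766 rpm.
Gear mesh: ratio = 33/42 = 0.78571, so shaft IV turns at 39.766 / 0.78571 = 50.611 rpm.
Belt: ratio = 78/97 = 0.80412, so the driven shaft turns at 50.611 / 0.80412 = 62.939 rpm.

62.9 rpm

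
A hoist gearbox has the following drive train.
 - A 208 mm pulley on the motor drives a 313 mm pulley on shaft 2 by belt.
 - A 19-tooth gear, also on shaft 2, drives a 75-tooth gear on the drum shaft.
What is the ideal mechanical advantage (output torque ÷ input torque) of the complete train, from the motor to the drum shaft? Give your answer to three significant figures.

Each stage contributes driven/driver: belt 313/208 = 1.5048, gear mesh 75/19 = 3.9474.
Overall: 1.5048 × 3.9474 = 5.94.

5.94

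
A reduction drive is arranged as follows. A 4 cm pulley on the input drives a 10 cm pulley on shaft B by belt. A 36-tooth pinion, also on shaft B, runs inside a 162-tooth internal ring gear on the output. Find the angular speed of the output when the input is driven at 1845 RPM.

the input → shaft B (belt, 10/4): 1845 ÷ 2.5 = 738 RPM
shaft B → the output (internal gear, 162/36): 738 ÷ 4.5 = 164 RPM

164 RPM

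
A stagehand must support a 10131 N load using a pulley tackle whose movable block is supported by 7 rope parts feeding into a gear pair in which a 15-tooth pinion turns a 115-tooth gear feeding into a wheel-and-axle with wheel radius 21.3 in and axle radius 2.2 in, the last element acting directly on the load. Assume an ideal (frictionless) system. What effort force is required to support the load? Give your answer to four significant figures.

Block-and-tackle MA = number of supporting rope parts = 7.
Gear pair MA = 115/15 = 7.6667.
Wheel-and-axle MA = R/r = 21.3/2.2 = 9.6818.
Combined ideal MA = 7 × 7.6667 × 9.6818 = 519.59.
Effort = load / MA = 10131 / 519.59 = 19.498 N.

19.50 N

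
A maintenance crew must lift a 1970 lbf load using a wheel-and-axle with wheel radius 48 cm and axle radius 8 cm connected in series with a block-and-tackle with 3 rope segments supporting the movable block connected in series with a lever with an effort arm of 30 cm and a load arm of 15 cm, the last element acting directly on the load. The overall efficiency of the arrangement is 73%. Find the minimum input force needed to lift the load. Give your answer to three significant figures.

75.0 lbf

Wheel-and-axle MA = R/r = 48/8 = 6.
Block-and-tackle MA = number of supporting rope parts = 3.
Lever MA = effort arm / load arm = 30/15 = 2.
Combined ideal MA = 6 × 3 × 2 = 36.
Actual MA = 36 × 0.73 = 26.28.
Effort = load / actual MA = 1970 / 26.28 = 74.962 lbf.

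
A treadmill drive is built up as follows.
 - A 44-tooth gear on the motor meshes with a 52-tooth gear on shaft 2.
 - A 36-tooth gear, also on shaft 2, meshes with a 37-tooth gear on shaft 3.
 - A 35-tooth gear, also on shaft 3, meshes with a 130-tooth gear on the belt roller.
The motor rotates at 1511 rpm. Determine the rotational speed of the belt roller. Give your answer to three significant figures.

Gear mesh: ratio = 52/44 = 1.1818, so shaft 2 turns at 1511 / 1.1818 = 1278.5 rpm.
Gear mesh: ratio = 37/36 = 1.0278, so shaft 3 turns at 1278.5 / 1.0278 = 1244 rpm.
Gear mesh: ratio = 130/35 = 3.7143, so the belt roller turns at 1244 / 3.7143 = 334.92 rpm.

335 rpm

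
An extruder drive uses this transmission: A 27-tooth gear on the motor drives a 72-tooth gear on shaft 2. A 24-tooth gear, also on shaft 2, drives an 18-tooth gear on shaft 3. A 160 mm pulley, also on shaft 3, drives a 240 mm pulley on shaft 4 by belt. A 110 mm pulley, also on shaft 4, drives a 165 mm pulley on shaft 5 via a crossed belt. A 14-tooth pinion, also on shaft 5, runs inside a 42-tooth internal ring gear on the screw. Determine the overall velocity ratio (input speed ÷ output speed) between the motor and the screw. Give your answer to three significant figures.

Each stage contributes driven/driver: gear mesh 72/27 = 2.6667, gear mesh 18/24 = 0.75, belt 240/160 = 1.5, belt 165/110 = 1.5, internal gear 42/14 = 3.
Overall: 2.6667 × 0.75 × 1.5 × 1.5 × 3 = 13.5.

13.5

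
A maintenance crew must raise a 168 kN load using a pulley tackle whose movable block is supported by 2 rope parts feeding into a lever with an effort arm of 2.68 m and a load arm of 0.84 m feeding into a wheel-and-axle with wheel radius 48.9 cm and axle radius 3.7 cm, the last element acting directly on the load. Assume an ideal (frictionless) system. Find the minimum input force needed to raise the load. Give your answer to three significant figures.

1.99 kN

Block-and-tackle MA = number of supporting rope parts = 2.
Lever MA = effort arm / load arm = 2.68/0.84 = 3.1905.
Wheel-and-axle MA = R/r = 48.9/3.7 = 13.216.
Combined ideal MA = 2 × 3.1905 × 13.216 = 84.332.
Effort = load / MA = 168 / 84.332 = 1.9921 kN.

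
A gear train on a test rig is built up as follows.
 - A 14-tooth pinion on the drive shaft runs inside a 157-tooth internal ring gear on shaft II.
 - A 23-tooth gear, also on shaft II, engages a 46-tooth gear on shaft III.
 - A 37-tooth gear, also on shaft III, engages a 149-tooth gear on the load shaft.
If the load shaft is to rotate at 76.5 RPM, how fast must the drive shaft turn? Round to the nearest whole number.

6910 RPM

Overall ratio R = 11.214 × 2 × 4.027 = 90.32.
Required input speed = output speed × R = 76.5 × 90.32 = 6909.5 RPM.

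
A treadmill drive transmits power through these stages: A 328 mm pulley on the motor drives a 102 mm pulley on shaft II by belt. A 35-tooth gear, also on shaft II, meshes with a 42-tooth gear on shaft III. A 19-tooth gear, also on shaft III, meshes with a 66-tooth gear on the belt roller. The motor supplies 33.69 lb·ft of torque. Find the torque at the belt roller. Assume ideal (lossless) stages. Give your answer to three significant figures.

43.7 lb·ft

Belt: ratio = 102/328 = 0.31098; torque at shaft II = 33.69 × 0.31098 = 10.477 lb·ft.
Gear mesh: ratio = 42/35 = 1.2; torque at shaft III = 10.477 × 1.2 = 12.572 lb·ft.
Gear mesh: ratio = 66/19 = 3.4737; torque at the belt roller = 12.572 × 3.4737 = 43.672 lb·ft.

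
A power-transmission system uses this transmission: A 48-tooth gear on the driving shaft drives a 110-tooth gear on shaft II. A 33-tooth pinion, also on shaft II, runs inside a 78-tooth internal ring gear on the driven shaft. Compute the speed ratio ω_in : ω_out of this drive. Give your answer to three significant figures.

5.42

Each stage contributes driven/driver: gear mesh 110/48 = 2.2917, internal gear 78/33 = 2.3636.
Overall: 2.2917 × 2.3636 = 5.4167.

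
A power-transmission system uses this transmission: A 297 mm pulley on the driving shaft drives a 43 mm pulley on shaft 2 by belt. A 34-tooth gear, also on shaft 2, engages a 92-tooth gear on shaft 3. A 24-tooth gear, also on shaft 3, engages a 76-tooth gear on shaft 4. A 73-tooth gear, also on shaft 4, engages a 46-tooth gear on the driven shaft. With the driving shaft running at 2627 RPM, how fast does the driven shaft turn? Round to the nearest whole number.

3360 RPM

the driving shaft → shaft 2 (belt, 43/297): 2627 ÷ 0.14478 = 18145 RPM
shaft 2 → shaft 3 (gear mesh, 92/34): 18145 ÷ 2.7059 = 6705.6 RPM
shaft 3 → shaft 4 (gear mesh, 76/24): 6705.6 ÷ 3.1667 = 2117.6 RPM
shaft 4 → the driven shaft (gear mesh, 46/73): 2117.6 ÷ 0.63014 = 3360.5 RPM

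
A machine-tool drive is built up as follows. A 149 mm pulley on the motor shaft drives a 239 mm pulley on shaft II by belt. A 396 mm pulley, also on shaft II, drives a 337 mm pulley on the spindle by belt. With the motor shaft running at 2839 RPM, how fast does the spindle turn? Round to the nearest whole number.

the motor shaft → shaft II (belt, 239/149): 2839 ÷ 1.604 = 1769.9 RPM
shaft II → the spindle (belt, 337/396): 1769.9 ÷ 0.85101 = 2079.8 RPM

2080 RPM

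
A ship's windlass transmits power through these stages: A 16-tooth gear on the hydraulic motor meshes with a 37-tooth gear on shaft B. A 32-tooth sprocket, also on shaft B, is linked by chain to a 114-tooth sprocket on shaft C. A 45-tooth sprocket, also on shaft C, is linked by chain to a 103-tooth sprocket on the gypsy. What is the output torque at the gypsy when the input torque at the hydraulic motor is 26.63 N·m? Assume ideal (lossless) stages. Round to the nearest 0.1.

After the gear mesh (37/16): 26.63 × 2.3125 = 61.582 N·m
After the chain (114/32): 61.582 × 3.5625 = 219.39 N·m
After the chain (103/45): 219.39 × 2.2889 = 502.15 N·m

502.1 N·m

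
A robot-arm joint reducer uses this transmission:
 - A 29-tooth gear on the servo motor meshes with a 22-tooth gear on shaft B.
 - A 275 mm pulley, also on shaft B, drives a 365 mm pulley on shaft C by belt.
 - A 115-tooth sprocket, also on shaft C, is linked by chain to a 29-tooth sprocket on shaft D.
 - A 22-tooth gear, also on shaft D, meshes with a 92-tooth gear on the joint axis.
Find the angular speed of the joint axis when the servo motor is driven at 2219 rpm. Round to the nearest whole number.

2090 rpm

gear mesh 22/29 = 0.75862 → 2219/0.75862 = 2925 rpm
belt 365/275 = 1.3273 → 2925/1.3273 = 2203.8 rpm
chain 29/115 = 0.25217 → 2203.8/0.25217 = 8739.2 rpm
gear mesh 92/22 = 4.1818 → 8739.2/4.1818 = 2089.8 rpm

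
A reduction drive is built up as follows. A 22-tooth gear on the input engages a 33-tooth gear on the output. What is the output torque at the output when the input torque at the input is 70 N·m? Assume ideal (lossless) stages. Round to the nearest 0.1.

After the gear mesh (33/22): 70 × 1.5 = 105 N·m

105.0 N·m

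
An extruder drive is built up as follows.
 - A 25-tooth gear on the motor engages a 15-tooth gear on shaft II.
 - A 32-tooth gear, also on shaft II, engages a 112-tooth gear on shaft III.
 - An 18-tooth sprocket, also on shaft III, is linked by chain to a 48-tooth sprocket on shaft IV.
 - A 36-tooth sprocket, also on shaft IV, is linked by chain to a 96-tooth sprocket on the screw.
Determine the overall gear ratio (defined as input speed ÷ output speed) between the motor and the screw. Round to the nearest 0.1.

Each stage contributes driven/driver: gear mesh 15/25 = 0.6, gear mesh 112/32 = 3.5, chain 48/18 = 2.6667, chain 96/36 = 2.6667.
Overall: 0.6 × 3.5 × 2.6667 × 2.6667 = 14.933.

14.9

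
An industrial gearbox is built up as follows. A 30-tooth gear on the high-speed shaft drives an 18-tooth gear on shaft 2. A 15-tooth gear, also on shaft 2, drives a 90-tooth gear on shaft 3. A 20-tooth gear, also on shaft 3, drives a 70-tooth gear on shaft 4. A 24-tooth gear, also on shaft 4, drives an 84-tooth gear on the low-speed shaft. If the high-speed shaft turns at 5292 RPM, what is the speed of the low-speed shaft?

Gear mesh: ratio = 18/30 = 0.6, so shaft 2 turns at 5292 / 0.6 = 8820 RPM.
Gear mesh: ratio = 90/15 = 6, so shaft 3 turns at 8820 / 6 = 1470 RPM.
Gear mesh: ratio = 70/20 = 3.5, so shaft 4 turns at 1470 / 3.5 = 420 RPM.
Gear mesh: ratio = 84/24 = 3.5, so the low-speed shaft turns at 420 / 3.5 = 120 RPM.

120 RPM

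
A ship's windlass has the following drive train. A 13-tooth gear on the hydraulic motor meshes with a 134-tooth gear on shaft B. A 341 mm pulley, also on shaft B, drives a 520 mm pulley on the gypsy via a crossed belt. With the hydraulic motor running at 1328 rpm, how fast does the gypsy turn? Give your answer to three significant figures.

84.5 rpm

the hydraulic motor → shaft B (gear mesh, 134/13): 1328 ÷ 10.308 = 128.84 rpm
shaft B → the gypsy (belt, 520/341): 128.84 ÷ 1.5249 = 84.487 rpm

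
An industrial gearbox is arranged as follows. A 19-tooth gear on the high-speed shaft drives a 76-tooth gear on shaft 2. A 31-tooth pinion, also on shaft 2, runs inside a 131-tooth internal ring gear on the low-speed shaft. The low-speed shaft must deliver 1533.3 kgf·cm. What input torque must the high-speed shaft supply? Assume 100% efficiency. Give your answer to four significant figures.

90.71 kgf·cm

Overall ratio R = 4 × 4.2258 = 16.903.
Input torque = output torque / R = 1533.3 / 16.903 = 90.71 kgf·cm.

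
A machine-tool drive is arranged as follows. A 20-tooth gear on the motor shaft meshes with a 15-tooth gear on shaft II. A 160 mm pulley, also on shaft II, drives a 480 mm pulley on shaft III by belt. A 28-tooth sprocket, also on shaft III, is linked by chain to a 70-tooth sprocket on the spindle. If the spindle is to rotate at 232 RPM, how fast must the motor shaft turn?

1305 RPM

Overall ratio R = 0.75 × 3 × 2.5 = 5.625.
Required input speed = output speed × R = 232 × 5.625 = 1305 RPM.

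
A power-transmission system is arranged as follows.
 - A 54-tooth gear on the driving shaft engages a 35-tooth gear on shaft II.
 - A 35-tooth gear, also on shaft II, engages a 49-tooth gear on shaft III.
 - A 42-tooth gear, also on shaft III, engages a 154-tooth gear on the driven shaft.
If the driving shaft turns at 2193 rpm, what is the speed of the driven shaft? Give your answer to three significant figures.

gear mesh 35/54 = 0.64815 → 2193/0.64815 = 3383.5 rpm
gear mesh 49/35 = 1.4 → 3383.5/1.4 = 2416.8 rpm
gear mesh 154/42 = 3.6667 → 2416.8/3.6667 = 659.12 rpm

659 rpm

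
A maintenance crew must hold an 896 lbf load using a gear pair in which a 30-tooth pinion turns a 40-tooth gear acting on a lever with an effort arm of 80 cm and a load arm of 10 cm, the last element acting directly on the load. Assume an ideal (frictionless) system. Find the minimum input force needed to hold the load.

84 lbf

Gear pair MA = 40/30 = 1.3333.
Lever MA = effort arm / load arm = 80/10 = 8.
Combined ideal MA = 1.3333 × 8 = 10.667.
Effort = load / MA = 896 / 10.667 = 84 lbf.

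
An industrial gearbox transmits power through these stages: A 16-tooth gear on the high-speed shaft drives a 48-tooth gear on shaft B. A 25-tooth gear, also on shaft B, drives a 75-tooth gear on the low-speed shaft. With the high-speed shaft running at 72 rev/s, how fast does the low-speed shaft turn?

8 rev/s

the high-speed shaft → shaft B (gear mesh, 48/16): 72 ÷ 3 = 24 rev/s
shaft B → the low-speed shaft (gear mesh, 75/25): 24 ÷ 3 = 8 rev/s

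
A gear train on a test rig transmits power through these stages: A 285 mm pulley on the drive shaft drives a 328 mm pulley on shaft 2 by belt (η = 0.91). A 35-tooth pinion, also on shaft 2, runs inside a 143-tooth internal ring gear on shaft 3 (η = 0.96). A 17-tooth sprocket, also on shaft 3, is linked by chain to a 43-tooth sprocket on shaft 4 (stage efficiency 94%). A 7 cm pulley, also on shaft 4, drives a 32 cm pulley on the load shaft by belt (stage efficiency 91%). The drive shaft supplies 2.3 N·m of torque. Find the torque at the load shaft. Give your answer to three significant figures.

93.4 N·m

belt 328/285 = 1.1509 → τ = 2.3·1.1509·0.91 = 2.4088 N·m
internal gear 143/35 = 4.0857 → τ = 2.4088·4.0857·0.96 = 9.4479 N·m
chain 43/17 = 2.5294 → τ = 9.4479·2.5294·0.94 = 22.464 N·m
belt 32/7 = 4.5714 → τ = 22.464·4.5714·0.91 = 93.45 N·m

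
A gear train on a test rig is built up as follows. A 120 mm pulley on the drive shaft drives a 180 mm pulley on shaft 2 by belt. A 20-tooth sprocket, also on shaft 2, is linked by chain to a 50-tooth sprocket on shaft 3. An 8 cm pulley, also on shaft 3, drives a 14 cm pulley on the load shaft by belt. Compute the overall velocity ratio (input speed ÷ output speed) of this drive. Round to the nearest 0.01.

6.56

Each stage contributes driven/driver: belt 180/120 = 1.5, chain 50/20 = 2.5, belt 14/8 = 1.75.
Overall: 1.5 × 2.5 × 1.75 = 6.5625.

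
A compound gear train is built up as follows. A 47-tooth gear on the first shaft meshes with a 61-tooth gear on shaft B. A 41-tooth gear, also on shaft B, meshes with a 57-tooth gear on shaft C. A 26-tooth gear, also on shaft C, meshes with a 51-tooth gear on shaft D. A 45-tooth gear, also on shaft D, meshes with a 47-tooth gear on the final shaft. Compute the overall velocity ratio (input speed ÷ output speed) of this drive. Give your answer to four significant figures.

Each stage contributes driven/driver: gear mesh 61/47 = 1.2979, gear mesh 57/41 = 1.3902, gear mesh 51/26 = 1.9615, gear mesh 47/45 = 1.0444.
Overall: 1.2979 × 1.3902 × 1.9615 × 1.0444 = 3.6966.

3.697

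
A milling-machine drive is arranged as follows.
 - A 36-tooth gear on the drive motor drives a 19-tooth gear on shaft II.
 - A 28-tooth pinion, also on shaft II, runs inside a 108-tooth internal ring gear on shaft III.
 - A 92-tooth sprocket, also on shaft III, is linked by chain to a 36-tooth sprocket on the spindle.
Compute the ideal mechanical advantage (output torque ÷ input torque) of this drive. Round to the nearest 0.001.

Each stage contributes driven/driver: gear mesh 19/36 = 0.52778, internal gear 108/28 = 3.8571, chain 36/92 = 0.3913.
Overall: 0.52778 × 3.8571 × 0.3913 = 0.79658.

0.797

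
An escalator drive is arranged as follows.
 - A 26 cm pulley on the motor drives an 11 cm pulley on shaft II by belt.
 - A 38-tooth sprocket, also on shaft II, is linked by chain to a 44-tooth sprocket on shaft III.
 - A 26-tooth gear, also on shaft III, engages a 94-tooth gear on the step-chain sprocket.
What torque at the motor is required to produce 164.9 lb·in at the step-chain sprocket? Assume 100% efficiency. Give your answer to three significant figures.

93.1 lb·in

Overall ratio R = 0.42308 × 1.1579 × 3.6154 = 1.7711.
Input torque = output torque / R = 164.9 / 1.7711 = 93.106 lb·in.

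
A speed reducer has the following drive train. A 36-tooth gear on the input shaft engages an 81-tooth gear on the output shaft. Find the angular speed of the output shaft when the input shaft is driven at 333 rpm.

148 rpm

the input shaft → the output shaft (gear mesh, 81/36): 333 ÷ 2.25 = 148 rpm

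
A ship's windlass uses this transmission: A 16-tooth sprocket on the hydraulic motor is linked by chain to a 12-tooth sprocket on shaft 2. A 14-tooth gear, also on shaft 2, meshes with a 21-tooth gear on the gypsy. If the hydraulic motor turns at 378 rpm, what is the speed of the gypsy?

Chain: ratio = 12/16 = 0.75, so shaft 2 turns at 378 / 0.75 = 504 rpm.
Gear mesh: ratio = 21/14 = 1.5, so the gypsy turns at 504 / 1.5 = 336 rpm.

336 rpm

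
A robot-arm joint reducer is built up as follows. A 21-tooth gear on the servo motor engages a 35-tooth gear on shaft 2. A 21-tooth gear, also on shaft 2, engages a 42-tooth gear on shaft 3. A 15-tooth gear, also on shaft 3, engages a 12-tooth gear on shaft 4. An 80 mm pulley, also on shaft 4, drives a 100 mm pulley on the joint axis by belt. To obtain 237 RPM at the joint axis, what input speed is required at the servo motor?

790 RPM

Overall ratio R = 1.6667 × 2 × 0.8 × 1.25 = 3.3333.
Required input speed = output speed × R = 237 × 3.3333 = 790 RPM.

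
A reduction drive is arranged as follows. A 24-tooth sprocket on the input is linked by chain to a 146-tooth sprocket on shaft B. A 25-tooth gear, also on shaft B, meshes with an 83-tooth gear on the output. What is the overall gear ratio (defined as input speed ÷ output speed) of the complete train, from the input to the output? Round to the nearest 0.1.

20.2

Each stage contributes driven/driver: chain 146/24 = 6.0833, gear mesh 83/25 = 3.32.
Overall: 6.0833 × 3.32 = 20.197.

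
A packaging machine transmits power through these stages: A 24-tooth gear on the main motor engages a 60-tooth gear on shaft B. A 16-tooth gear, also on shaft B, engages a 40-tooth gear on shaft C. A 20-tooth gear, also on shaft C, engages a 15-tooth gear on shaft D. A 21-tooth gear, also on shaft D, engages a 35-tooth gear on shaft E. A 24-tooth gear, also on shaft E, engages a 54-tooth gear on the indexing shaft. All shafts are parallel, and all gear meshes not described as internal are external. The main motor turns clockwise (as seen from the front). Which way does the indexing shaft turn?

counterclockwise

the main motor → shaft B: external mesh, 1 reversal → CCW.
shaft B → shaft C: external mesh, 1 reversal → CW.
shaft C → shaft D: external mesh, 1 reversal → CCW.
shaft D → shaft E: external mesh, 1 reversal → CW.
shaft E → the indexing shaft: external mesh, 1 reversal → CCW.
5 reversals in total — an odd number — so the indexing shaft turns opposite to the main motor.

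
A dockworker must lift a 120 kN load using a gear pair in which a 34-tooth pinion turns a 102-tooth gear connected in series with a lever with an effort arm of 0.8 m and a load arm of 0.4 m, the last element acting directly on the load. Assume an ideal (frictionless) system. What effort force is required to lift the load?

Gear pair MA = 102/34 = 3.
Lever MA = effort arm / load arm = 0.8/0.4 = 2.
Combined ideal MA = 3 × 2 = 6.
Effort = load / MA = 120 / 6 = 20 kN.

20 kN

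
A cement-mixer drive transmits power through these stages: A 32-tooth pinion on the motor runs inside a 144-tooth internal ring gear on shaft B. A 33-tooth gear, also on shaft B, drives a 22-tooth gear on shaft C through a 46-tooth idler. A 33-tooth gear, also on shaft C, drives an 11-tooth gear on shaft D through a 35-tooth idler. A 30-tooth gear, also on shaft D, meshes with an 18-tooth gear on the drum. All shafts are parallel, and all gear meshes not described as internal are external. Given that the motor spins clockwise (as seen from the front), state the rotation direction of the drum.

the motor → shaft B: internal mesh, same direction → CW.
shaft B → shaft C: driver → idler → driven is 2 external meshes, 2 reversals → CW.
shaft C → shaft D: driver → idler → driven is 2 external meshes, 2 reversals → CW.
shaft D → the drum: external mesh, 1 reversal → CCW.
5 reversals in total — an odd number — so the drum turns opposite to the motor.

counterclockwise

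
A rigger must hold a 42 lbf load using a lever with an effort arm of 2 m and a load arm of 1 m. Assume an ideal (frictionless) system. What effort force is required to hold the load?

21 lbf

Lever MA = effort arm / load arm = 2/1 = 2.
Effort = load / MA = 42 / 2 = 21 lbf.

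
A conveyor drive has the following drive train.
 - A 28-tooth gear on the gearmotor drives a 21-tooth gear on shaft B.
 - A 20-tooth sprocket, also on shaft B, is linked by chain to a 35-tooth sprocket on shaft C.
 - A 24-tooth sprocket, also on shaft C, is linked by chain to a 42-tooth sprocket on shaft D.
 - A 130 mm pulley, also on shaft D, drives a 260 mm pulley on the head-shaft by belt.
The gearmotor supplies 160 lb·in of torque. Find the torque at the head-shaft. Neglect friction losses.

735 lb·in

After the gear mesh (21/28): 160 × 0.75 = 120 lb·in
After the chain (35/20): 120 × 1.75 = 210 lb·in
After the chain (42/24): 210 × 1.75 = 367.5 lb·in
After the belt (260/130): 367.5 × 2 = 735 lb·in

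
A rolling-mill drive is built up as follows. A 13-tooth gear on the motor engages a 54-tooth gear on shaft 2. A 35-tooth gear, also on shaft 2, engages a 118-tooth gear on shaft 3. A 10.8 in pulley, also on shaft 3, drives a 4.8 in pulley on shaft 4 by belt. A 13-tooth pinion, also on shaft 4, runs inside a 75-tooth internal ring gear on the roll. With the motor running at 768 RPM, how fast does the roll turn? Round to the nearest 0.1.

21.4 RPM

the motor → shaft 2 (gear mesh, 54/13): 768 ÷ 4.1538 = 184.89 RPM
shaft 2 → shaft 3 (gear mesh, 118/35): 184.89 ÷ 3.3714 = 54.84 RPM
shaft 3 → shaft 4 (belt, 4.8/10.8): 54.84 ÷ 0.44444 = 123.39 RPM
shaft 4 → the roll (internal gear, 75/13): 123.39 ÷ 5.7692 = 21.388 RPM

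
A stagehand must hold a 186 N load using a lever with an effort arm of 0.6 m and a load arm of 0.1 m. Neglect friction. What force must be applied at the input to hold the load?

Lever MA = effort arm / load arm = 0.6/0.1 = 6.
Effort = load / MA = 186 / 6 = 31 N.

31 N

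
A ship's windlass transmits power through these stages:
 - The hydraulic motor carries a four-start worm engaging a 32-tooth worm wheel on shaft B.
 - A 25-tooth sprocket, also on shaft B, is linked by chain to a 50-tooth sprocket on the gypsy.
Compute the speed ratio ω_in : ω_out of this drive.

Each stage contributes driven/driver: worm 32/4 = 8, chain 50/25 = 2.
Overall: 8 × 2 = 16.

16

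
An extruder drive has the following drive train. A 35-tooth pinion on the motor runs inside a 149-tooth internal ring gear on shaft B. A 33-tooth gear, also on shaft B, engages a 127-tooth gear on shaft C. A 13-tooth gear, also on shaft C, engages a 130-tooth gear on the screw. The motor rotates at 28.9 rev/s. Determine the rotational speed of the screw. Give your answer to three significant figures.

0.176 rev/s

the motor → shaft B (internal gear, 149/35): 28.9 ÷ 4.2571 = 6.7886 rev/s
shaft B → shaft C (gear mesh, 127/33): 6.7886 ÷ 3.8485 = 1.764 rev/s
shaft C → the screw (gear mesh, 130/13): 1.764 ÷ 10 = 0.1764 rev/s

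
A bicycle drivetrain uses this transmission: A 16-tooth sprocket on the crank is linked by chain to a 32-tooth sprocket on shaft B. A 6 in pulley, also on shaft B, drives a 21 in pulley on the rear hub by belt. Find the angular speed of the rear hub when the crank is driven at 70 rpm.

Chain: ratio = 32/16 = 2, so shaft B turns at 70 / 2 = 35 rpm.
Belt: ratio = 21/6 = 3.5, so the rear hub turns at 35 / 3.5 = 10 rpm.

10 rpm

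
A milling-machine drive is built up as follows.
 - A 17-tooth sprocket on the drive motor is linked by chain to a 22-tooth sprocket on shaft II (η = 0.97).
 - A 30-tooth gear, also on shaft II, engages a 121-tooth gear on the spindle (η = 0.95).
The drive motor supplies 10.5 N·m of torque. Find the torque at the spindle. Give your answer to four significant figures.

Chain: ratio = 22/17 = 1.2941; torque at shaft II = 10.5 × 1.2941 × 0.97 = 13.181 N·m.
Gear mesh: ratio = 121/30 = 4.0333; torque at the spindle = 13.181 × 4.0333 × 0.95 = 50.504 N·m.

50.50 N·m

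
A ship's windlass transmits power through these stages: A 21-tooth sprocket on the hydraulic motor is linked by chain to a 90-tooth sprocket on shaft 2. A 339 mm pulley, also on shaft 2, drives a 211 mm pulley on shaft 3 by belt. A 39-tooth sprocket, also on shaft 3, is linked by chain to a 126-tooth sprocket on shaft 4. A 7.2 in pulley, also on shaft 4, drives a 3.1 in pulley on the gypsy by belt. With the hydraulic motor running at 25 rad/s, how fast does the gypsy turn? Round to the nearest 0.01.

the hydraulic motor → shaft 2 (chain, 90/21): 25 ÷ 4.2857 = 5.8333 rad/s
shaft 2 → shaft 3 (belt, 211/339): 5.8333 ÷ 0.62242 = 9.372 rad/s
shaft 3 → shaft 4 (chain, 126/39): 9.372 ÷ 3.2308 = 2.9009 rad/s
shaft 4 → the gypsy (belt, 3.1/7.2): 2.9009 ÷ 0.43056 = 6.7375 rad/s

6.74 rad/s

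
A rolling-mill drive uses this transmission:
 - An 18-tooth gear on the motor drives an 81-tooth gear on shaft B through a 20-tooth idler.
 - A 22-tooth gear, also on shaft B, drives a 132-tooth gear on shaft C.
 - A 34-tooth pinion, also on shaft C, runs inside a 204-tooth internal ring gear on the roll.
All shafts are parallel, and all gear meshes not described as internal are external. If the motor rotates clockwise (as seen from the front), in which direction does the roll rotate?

anticlockwise

the motor → shaft B: driver → idler → driven is 2 external meshes, 2 reversals → CW.
shaft B → shaft C: external mesh, 1 reversal → CCW.
shaft C → the roll: internal mesh, same direction → CCW.
3 reversals in total — an odd number — so the roll turns opposite to the motor.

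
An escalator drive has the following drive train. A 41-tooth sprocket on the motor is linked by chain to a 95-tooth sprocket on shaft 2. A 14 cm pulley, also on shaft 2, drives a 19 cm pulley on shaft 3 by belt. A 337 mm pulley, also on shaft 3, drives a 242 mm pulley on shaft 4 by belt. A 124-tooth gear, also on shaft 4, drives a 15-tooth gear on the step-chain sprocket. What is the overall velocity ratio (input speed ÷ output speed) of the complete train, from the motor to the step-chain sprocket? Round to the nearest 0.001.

0.273

Each stage contributes driven/driver: chain 95/41 = 2.3171, belt 19/14 = 1.3571, belt 242/337 = 0.7181, gear mesh 15/124 = 0.12097.
Overall: 2.3171 × 1.3571 × 0.7181 × 0.12097 = 0.27316.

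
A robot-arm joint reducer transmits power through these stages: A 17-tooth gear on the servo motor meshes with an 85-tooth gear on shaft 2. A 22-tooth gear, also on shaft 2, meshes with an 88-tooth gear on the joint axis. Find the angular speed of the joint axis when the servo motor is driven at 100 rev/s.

gear mesh 85/17 = 5 → 100/5 = 20 rev/s
gear mesh 88/22 = 4 → 20/4 = 5 rev/s

5 rev/s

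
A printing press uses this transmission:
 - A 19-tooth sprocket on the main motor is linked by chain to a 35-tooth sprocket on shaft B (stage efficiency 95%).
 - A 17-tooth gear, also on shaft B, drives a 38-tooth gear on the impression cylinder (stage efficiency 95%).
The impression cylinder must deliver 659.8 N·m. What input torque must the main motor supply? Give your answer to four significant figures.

Overall ratio R = 1.8421 × 2.2353 = 4.1176; overall efficiency η = 0.95 × 0.95 = 0.9025.
Input torque = output torque / (R × η) = 659.8 / (4.1176 × 0.9025) = 177.55 N·m.

177.5 N·m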